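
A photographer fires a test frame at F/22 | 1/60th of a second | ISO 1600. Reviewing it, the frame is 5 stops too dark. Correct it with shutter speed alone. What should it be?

1/2s

Underexposed by 5 stops → need 5 stops brighter.
Shutter speed: 1/60 → 1/30 → 1/15 → 1/8 → 1/4 → 1/2.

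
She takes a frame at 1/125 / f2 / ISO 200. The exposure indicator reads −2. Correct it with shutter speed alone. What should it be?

1/30s

Underexposed by 2 stops → need 2 stops brighter.
Shutter speed: 1/125 → 1/60 → 1/30.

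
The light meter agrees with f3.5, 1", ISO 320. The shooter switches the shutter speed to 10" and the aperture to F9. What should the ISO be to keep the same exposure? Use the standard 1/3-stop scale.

ISO 200

Shutter speed: 1 → 1.3 → 1.6 → 2 → 2.5 → 3.2 → 4 → 5 → 6 → 8 → 10 — 3 1/3 stops slower (brighter).
Aperture: f/3.5 → f/4 → f/4.5 → f/5 → f/5.6 → f/6.3 → f/7.1 → f/8 → f/9 — 2 2/3 stops smaller aperture (darker).
Net change so far: 2/3 stop brighter. Offset with the ISO: 320 → 250 → 200.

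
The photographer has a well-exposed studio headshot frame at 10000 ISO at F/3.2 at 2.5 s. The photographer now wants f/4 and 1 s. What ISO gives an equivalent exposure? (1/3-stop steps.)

ISO 40000

Aperture: f/3.2 → f/3.5 → f/4 — 2/3 stop narrower (darker).
Shutter speed: 2.5 → 2 → 1.6 → 1.3 → 1 — 1 1/3 stops faster (darker).
Net change so far: 2 stops darker. Offset with the ISO: 10000 → 12800 → 16000 → 20000 → 25600 → 32000 → 40000.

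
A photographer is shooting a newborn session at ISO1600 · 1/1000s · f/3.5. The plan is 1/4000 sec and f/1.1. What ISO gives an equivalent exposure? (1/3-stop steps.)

Shutter speed: 1/1000 → 1/1250 → 1/1600 → 1/2000 → 1/2500 → 1/3200 → 1/4000 — 2 stops faster (darker).
Aperture: f/3.5 → f/3.2 → f/2.8 → f/2.5 → f/2.2 → f/2 → f/1.8 → f/1.6 → f/1.4 → f/1.2 → f/1.1 — 3 1/3 stops opened up (brighter).
Net change so far: 1 1/3 stops brighter. Offset with the ISO: 1600 → 1250 → 1000 → 800 → 640.

ISO 640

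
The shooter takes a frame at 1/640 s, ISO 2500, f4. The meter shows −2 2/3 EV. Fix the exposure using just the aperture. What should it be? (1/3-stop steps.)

f/1.6

Underexposed by 2 2/3 stops → need 2 2/3 stops brighter.
Aperture: f/4 → f/3.5 → f/3.2 → f/2.8 → f/2.5 → f/2.2 → f/2 → f/1.8 → f/1.6.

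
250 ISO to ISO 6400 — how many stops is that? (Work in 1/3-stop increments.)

250 → 320 → 400 → 500 → 640 → 800 → 1000 → 1250 → 1600 → 2000 → 2500 → 3200 → 4000 → 5000 → 6400 — count the steps: 14 third-stops = 4 2/3 stops.

4 2/3 stops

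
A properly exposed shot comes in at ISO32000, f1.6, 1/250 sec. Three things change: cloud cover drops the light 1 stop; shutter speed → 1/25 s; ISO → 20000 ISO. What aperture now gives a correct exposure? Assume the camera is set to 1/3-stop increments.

Scene light: 1 stop darker.
Shutter speed: 1/250 → 1/200 → 1/160 → 1/125 → 1/100 → 1/80 → 1/60 → 1/50 → 1/40 → 1/30 → 1/25 — 3 1/3 stops slower (brighter).
ISO: 32000 → 25600 → 20000 — 2/3 stop dropped (darker).
Net so far: 1 2/3 stops brighter. Aperture: f/1.6 → f/1.8 → f/2 → f/2.2 → f/2.5 → f/2.8.

f/2.8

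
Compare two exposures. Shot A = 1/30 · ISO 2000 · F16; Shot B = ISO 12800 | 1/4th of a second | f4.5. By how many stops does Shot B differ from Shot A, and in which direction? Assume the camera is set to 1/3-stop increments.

Aperture: f/16 → f/14 → f/13 → f/11 → f/10 → f/9 → f/8 → f/7.1 → f/6.3 → f/5.6 → f/5 → f/4.5 — 3 2/3 stops wider (brighter).
Shutter speed: 1/30 → 1/25 → 1/20 → 1/15 → 1/13 → 1/10 → 1/8 → 1/6 → 1/5 → 1/4 — 3 stops longer (brighter).
ISO: 2000 → 2500 → 3200 → 4000 → 5000 → 6400 → 8000 → 10000 → 12800 — 2 2/3 stops raised (brighter).
Net: +3 2/3 +3 +2 2/3 = +9 1/3 stops.

9 1/3 stops brighter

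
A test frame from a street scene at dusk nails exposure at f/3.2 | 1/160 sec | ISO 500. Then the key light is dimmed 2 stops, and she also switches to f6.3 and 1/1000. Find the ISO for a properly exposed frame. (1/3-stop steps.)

ISO 51200

Scene light: 2 stops darker.
Aperture: f/3.2 → f/3.5 → f/4 → f/4.5 → f/5 → f/5.6 → f/6.3 — 2 stops narrower (darker).
Shutter speed: 1/160 → 1/200 → 1/250 → 1/320 → 1/400 → 1/500 → 1/640 → 1/800 → 1/1000 — 2 2/3 stops faster (darker).
Net so far: 6 2/3 stops darker. ISO: 500 → 640 → 800 → 1000 → 1250 → 1600 → 2000 → 2500 → 3200 → 4000 → 5000 → 6400 → 8000 → 10000 → 12800 → 16000 → 20000 → 25600 → 32000 → 40000 → 51200.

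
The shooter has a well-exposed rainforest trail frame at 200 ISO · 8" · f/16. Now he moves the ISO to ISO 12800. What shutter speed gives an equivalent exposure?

ISO: 200 → 400 → 800 → 1600 → 3200 → 6400 → 12800 — 6 stops raised (brighter).
Need 6 stops darker from the shutter speed: 8 → 4 → 2 → 1 → 1/2 → 1/4 → 1/8.

1/8s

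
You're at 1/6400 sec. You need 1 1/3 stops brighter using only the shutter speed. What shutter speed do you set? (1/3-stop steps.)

1/2500s

Shutter speed: 1/6400 → 1/5000 → 1/4000 → 1/3200 → 1/2500 — 1 1/3 stops longer (brighter).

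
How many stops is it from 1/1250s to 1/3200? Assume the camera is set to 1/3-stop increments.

1/1250 → 1/1600 → 1/2000 → 1/2500 → 1/3200 — count the steps: 4 third-stops = 1 1/3 stops.

1 1/3 stops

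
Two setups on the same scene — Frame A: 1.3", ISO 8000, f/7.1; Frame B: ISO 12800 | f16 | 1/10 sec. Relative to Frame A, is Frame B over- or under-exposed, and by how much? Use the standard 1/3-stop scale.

5 1/3 stops darker

Aperture: f/7.1 → f/8 → f/9 → f/10 → f/11 → f/13 → f/14 → f/16 — 2 1/3 stops stopped down (darker).
Shutter speed: 1.3 → 1 → 0.8 → 0.6 → 0.5 → 0.4 → 0.3 → 1/4 → 1/5 → 1/6 → 1/8 → 1/10 — 3 2/3 stops shorter (darker).
ISO: 8000 → 10000 → 12800 — 2/3 stop higher (brighter).
Net: −2 1/3 −3 2/3 +2/3 = −5 1/3 stops.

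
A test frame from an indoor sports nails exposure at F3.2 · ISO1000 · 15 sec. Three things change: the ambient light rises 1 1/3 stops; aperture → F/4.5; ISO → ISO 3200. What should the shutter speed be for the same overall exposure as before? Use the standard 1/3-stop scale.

4 s

Scene light: 1 1/3 stops brighter.
Aperture: f/3.2 → f/3.5 → f/4 → f/4.5 — 1 stop stopped down (darker).
ISO: 1000 → 1250 → 1600 → 2000 → 2500 → 3200 — 1 2/3 stops raised (brighter).
Net so far: 2 stops brighter. Shutter speed: 15 → 13 → 10 → 8 → 6 → 5 → 4.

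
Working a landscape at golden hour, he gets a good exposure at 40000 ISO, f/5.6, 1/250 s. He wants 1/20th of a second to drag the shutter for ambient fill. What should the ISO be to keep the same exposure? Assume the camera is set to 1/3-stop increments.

ISO 3200

Shutter speed: 1/250 → 1/200 → 1/160 → 1/125 → 1/100 → 1/80 → 1/60 → 1/50 → 1/40 → 1/30 → 1/25 → 1/20 — 3 2/3 stops longer (brighter).
Need 3 2/3 stops darker from the ISO: 40000 → 32000 → 25600 → 20000 → 16000 → 12800 → 10000 → 8000 → 6400 → 5000 → 4000 → 3200.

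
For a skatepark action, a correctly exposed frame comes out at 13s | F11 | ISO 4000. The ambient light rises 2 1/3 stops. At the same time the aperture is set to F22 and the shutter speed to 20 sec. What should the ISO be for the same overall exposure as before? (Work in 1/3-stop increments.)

Scene light: 2 1/3 stops brighter.
Aperture: f/11 → f/13 → f/14 → f/16 → f/18 → f/20 → f/22 — 2 stops narrower (darker).
Shutter speed: 13 → 15 → 20 — 2/3 stop slower (brighter).
Net so far: 1 stop brighter. ISO: 4000 → 3200 → 2500 → 2000.

ISO 2000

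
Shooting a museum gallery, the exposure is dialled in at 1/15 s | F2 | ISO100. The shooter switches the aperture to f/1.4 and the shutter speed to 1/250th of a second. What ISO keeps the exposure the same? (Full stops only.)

Aperture: f/2 → f/1.4 — 1 stop wider (brighter).
Shutter speed: 1/15 → 1/30 → 1/60 → 1/125 → 1/250 — 4 stops shorter (darker).
Net change so far: 3 stops darker. Offset with the ISO: 100 → 200 → 400 → 800.

ISO 800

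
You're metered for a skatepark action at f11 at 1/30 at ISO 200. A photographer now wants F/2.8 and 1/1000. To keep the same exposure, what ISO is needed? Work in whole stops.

ISO 400

Aperture: f/11 → f/8 → f/5.6 → f/4 → f/2.8 — 4 stops larger aperture (brighter).
Shutter speed: 1/30 → 1/60 → 1/125 → 1/250 → 1/500 → 1/1000 — 5 stops faster (darker).
Net change so far: 1 stop darker. Offset with the ISO: 200 → 400.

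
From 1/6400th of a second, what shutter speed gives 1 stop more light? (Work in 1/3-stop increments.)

Shutter speed: 1/6400 → 1/5000 → 1/4000 → 1/3200 — 1 stop longer (brighter).

1/3200s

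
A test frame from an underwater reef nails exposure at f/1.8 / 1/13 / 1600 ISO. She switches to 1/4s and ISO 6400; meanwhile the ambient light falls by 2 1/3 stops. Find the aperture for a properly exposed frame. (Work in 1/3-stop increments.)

Scene light: 2 1/3 stops darker.
Shutter speed: 1/13 → 1/10 → 1/8 → 1/6 → 1/5 → 1/4 — 1 2/3 stops slower (brighter).
ISO: 1600 → 2000 → 2500 → 3200 → 4000 → 5000 → 6400 — 2 stops raised (brighter).
Net so far: 1 1/3 stops brighter. Aperture: f/1.8 → f/2 → f/2.2 → f/2.5 → f/2.8.

f/2.8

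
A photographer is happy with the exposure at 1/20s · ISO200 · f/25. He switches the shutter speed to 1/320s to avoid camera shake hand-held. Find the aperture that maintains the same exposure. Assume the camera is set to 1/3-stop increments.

Shutter speed: 1/20 → 1/25 → 1/30 → 1/40 → 1/50 → 1/60 → 1/80 → 1/100 → 1/125 → 1/160 → 1/200 → 1/250 → 1/320 — 4 stops shorter (darker).
Need 4 stops brighter from the aperture: f/25 → f/22 → f/20 → f/18 → f/16 → f/14 → f/13 → f/11 → f/10 → f/9 → f/8 → f/7.1 → f/6.3.

f/6.3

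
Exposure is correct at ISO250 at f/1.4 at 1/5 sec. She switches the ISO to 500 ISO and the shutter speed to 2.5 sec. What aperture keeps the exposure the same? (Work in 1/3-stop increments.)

ISO: 250 → 320 → 400 → 500 — 1 stop higher (brighter).
Shutter speed: 1/5 → 1/4 → 0.3 → 0.4 → 0.5 → 0.6 → 0.8 → 1 → 1.3 → 1.6 → 2 → 2.5 — 3 2/3 stops slower (brighter).
Net change so far: 4 2/3 stops brighter. Offset with the aperture: f/1.4 → f/1.6 → f/1.8 → f/2 → f/2.2 → f/2.5 → f/2.8 → f/3.2 → f/3.5 → f/4 → f/4.5 → f/5 → f/5.6 → f/6.3 → f/7.1.

f/7.1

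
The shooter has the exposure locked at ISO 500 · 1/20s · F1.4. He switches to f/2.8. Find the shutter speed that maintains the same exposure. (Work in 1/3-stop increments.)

Aperture: f/1.4 → f/1.6 → f/1.8 → f/2 → f/2.2 → f/2.5 → f/2.8 — 2 stops stopped down (darker).
Need 2 stops brighter from the shutter speed: 1/20 → 1/15 → 1/13 → 1/10 → 1/8 → 1/6 → 1/5.

1/5s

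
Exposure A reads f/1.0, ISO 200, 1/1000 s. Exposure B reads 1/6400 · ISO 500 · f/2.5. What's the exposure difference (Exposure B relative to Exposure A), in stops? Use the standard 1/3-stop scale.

4 stops darker

Aperture: f/1.0 → f/1.1 → f/1.2 → f/1.4 → f/1.6 → f/1.8 → f/2 → f/2.2 → f/2.5 — 2 2/3 stops smaller aperture (darker).
Shutter speed: 1/1000 → 1/1250 → 1/1600 → 1/2000 → 1/2500 → 1/3200 → 1/4000 → 1/5000 → 1/6400 — 2 2/3 stops faster (darker).
ISO: 200 → 250 → 320 → 400 → 500 — 1 1/3 stops raised (brighter).
Net: −2 2/3 −2 2/3 +1 1/3 = −4 stops.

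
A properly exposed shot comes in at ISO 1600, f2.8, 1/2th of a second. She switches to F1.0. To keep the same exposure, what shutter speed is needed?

Aperture: f/2.8 → f/2 → f/1.4 → f/1.0 — 3 stops larger aperture (brighter).
Need 3 stops darker from the shutter speed: 1/2 → 1/4 → 1/8 → 1/15.

1/15s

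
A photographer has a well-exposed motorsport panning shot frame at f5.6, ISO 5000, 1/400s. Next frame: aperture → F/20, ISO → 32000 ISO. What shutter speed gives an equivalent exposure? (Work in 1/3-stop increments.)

1/200s

Aperture: f/5.6 → f/6.3 → f/7.1 → f/8 → f/9 → f/10 → f/11 → f/13 → f/14 → f/16 → f/18 → f/20 — 3 2/3 stops stopped down (darker).
ISO: 5000 → 6400 → 8000 → 10000 → 12800 → 16000 → 20000 → 25600 → 32000 — 2 2/3 stops raised (brighter).
Net change so far: 1 stop darker. Offset with the shutter speed: 1/400 → 1/320 → 1/250 → 1/200.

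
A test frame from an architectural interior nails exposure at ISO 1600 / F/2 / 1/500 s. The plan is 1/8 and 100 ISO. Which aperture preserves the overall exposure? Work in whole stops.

Shutter speed: 1/500 → 1/250 → 1/125 → 1/60 → 1/30 → 1/15 → 1/8 — 6 stops longer (brighter).
ISO: 1600 → 800 → 400 → 200 → 100 — 4 stops lower (darker).
Net change so far: 2 stops brighter. Offset with the aperture: f/2 → f/2.8 → f/4.

f/4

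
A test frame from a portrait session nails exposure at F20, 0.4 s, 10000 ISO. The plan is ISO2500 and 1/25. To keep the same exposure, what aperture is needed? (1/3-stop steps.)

f/3.2

ISO: 10000 → 8000 → 6400 → 5000 → 4000 → 3200 → 2500 — 2 stops dropped (darker).
Shutter speed: 0.4 → 0.3 → 1/4 → 1/5 → 1/6 → 1/8 → 1/10 → 1/13 → 1/15 → 1/20 → 1/25 — 3 1/3 stops faster (darker).
Net change so far: 5 1/3 stops darker. Offset with the aperture: f/20 → f/18 → f/16 → f/14 → f/13 → f/11 → f/10 → f/9 → f/8 → f/7.1 → f/6.3 → f/5.6 → f/5 → f/4.5 → f/4 → f/3.5 → f/3.2.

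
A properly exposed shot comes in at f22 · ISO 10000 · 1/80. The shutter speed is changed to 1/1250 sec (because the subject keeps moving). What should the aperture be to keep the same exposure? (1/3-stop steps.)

Shutter speed: 1/80 → 1/100 → 1/125 → 1/160 → 1/200 → 1/250 → 1/320 → 1/400 → 1/500 → 1/640 → 1/800 → 1/1000 → 1/1250 — 4 stops shorter (darker).
Need 4 stops brighter from the aperture: f/22 → f/20 → f/18 → f/16 → f/14 → f/13 → f/11 → f/10 → f/9 → f/8 → f/7.1 → f/6.3 → f/5.6.

f/5.6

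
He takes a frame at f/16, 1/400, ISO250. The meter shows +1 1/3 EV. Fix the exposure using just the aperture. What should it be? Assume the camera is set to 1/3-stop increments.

Overexposed by 1 1/3 stops → need 1 1/3 stops darker.
Aperture: f/16 → f/18 → f/20 → f/22 → f/25.

f/25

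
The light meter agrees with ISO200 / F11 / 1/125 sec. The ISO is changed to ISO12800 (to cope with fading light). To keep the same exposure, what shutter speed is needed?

ISO: 200 → 400 → 800 → 1600 → 3200 → 6400 → 12800 — 6 stops raised (brighter).
Need 6 stops darker from the shutter speed: 1/125 → 1/250 → 1/500 → 1/1000 → 1/2000 → 1/4000 → 1/8000.

1/8000s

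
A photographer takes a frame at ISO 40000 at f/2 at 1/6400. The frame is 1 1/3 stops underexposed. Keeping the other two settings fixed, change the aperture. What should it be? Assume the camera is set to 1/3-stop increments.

f/1.2

Underexposed by 1 1/3 stops → need 1 1/3 stops brighter.
Aperture: f/2 → f/1.8 → f/1.6 → f/1.4 → f/1.2.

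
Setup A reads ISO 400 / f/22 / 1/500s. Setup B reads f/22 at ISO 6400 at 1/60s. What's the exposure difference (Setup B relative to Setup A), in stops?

7 stops brighter

Aperture: unchanged.
Shutter speed: 1/500 → 1/250 → 1/125 → 1/60 — 3 stops slower (brighter).
ISO: 400 → 800 → 1600 → 3200 → 6400 — 4 stops raised (brighter).
Net: +3 +4 = +7 stops.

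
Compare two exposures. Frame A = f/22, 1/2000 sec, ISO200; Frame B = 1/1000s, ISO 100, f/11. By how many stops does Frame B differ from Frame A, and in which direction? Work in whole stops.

Aperture: f/22 → f/16 → f/11 — 2 stops opened up (brighter).
Shutter speed: 1/2000 → 1/1000 — 1 stop slower (brighter).
ISO: 200 → 100 — 1 stop lower (darker).
Net: +2 +1 −1 = +2 stops.

2 stops brighter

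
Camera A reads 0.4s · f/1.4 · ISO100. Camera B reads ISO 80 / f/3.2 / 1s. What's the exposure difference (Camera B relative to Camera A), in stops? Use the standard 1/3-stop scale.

Aperture: f/1.4 → f/1.6 → f/1.8 → f/2 → f/2.2 → f/2.5 → f/2.8 → f/3.2 — 2 1/3 stops smaller aperture (darker).
Shutter speed: 0.4 → 0.5 → 0.6 → 0.8 → 1 — 1 1/3 stops longer (brighter).
ISO: 100 → 80 — 1/3 stop dropped (darker).
Net: −2 1/3 +1 1/3 −1/3 = −1 1/3 stops.

1 1/3 stops darker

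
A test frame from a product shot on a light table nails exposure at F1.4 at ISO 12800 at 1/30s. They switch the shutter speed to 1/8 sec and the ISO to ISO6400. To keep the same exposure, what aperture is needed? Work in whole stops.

f/2

Shutter speed: 1/30 → 1/15 → 1/8 — 2 stops longer (brighter).
ISO: 12800 → 6400 — 1 stop dropped (darker).
Net change so far: 1 stop brighter. Offset with the aperture: f/1.4 → f/2.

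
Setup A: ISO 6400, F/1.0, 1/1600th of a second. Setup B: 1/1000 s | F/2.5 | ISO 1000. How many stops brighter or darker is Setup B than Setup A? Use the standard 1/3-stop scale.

Aperture: f/1.0 → f/1.1 → f/1.2 → f/1.4 → f/1.6 → f/1.8 → f/2 → f/2.2 → f/2.5 — 2 2/3 stops narrower (darker).
Shutter speed: 1/1600 → 1/1250 → 1/1000 — 2/3 stop longer (brighter).
ISO: 6400 → 5000 → 4000 → 3200 → 2500 → 2000 → 1600 → 1250 → 1000 — 2 2/3 stops dropped (darker).
Net: −2 2/3 +2/3 −2 2/3 = −4 2/3 stops.

4 2/3 stops darker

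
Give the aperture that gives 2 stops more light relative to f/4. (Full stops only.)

f/2

Aperture: f/4 → f/2.8 → f/2 — 2 stops wider (brighter).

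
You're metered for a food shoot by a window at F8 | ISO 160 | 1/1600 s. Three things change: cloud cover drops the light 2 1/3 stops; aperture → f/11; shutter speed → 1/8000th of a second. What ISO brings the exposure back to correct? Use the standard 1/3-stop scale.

ISO 8000

Scene light: 2 1/3 stops darker.
Aperture: f/8 → f/9 → f/10 → f/11 — 1 stop stopped down (darker).
Shutter speed: 1/1600 → 1/2000 → 1/2500 → 1/3200 → 1/4000 → 1/5000 → 1/6400 → 1/8000 — 2 1/3 stops shorter (darker).
Net so far: 5 2/3 stops darker. ISO: 160 → 200 → 250 → 320 → 400 → 500 → 640 → 800 → 1000 → 1250 → 1600 → 2000 → 2500 → 3200 → 4000 → 5000 → 6400 → 8000.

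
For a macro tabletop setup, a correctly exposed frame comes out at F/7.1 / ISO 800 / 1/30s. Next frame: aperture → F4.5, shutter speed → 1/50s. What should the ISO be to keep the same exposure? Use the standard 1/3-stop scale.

Aperture: f/7.1 → f/6.3 → f/5.6 → f/5 → f/4.5 — 1 1/3 stops opened up (brighter).
Shutter speed: 1/30 → 1/40 → 1/50 — 2/3 stop faster (darker).
Net change so far: 2/3 stop brighter. Offset with the ISO: 800 → 640 → 500.

ISO 500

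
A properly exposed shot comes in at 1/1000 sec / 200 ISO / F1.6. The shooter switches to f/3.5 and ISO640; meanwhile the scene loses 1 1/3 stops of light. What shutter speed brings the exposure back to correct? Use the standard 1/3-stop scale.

Scene light: 1 1/3 stops darker.
Aperture: f/1.6 → f/1.8 → f/2 → f/2.2 → f/2.5 → f/2.8 → f/3.2 → f/3.5 — 2 1/3 stops smaller aperture (darker).
ISO: 200 → 250 → 320 → 400 → 500 → 640 — 1 2/3 stops raised (brighter).
Net so far: 2 stops darker. Shutter speed: 1/1000 → 1/800 → 1/640 → 1/500 → 1/400 → 1/320 → 1/250.

1/250s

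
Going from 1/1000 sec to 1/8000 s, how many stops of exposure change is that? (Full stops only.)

3 stops

1/1000 → 1/2000 → 1/4000 → 1/8000 — count the steps: 3 stops.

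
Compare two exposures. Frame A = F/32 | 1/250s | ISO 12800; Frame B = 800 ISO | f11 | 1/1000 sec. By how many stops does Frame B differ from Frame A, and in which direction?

Aperture: f/32 → f/22 → f/16 → f/11 — 3 stops wider (brighter).
Shutter speed: 1/250 → 1/500 → 1/1000 — 2 stops shorter (darker).
ISO: 12800 → 6400 → 3200 → 1600 → 800 — 4 stops dropped (darker).
Net: +3 −2 −4 = −3 stops.

3 stops darker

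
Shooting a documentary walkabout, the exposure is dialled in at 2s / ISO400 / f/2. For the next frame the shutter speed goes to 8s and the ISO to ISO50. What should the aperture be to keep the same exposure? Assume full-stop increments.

Shutter speed: 2 → 4 → 8 — 2 stops slower (brighter).
ISO: 400 → 200 → 100 → 50 — 3 stops dropped (darker).
Net change so far: 1 stop darker. Offset with the aperture: f/2 → f/1.4.

f/1.4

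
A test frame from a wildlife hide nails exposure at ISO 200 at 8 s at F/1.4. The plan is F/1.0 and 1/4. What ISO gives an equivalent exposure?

ISO 3200

Aperture: f/1.4 → f/1.0 — 1 stop opened up (brighter).
Shutter speed: 8 → 4 → 2 → 1 → 1/2 → 1/4 — 5 stops shorter (darker).
Net change so far: 4 stops darker. Offset with the ISO: 200 → 400 → 800 → 1600 → 3200.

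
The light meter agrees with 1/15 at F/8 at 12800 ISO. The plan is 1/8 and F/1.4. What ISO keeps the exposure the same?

Shutter speed: 1/15 → 1/8 — 1 stop longer (brighter).
Aperture: f/8 → f/5.6 → f/4 → f/2.8 → f/2 → f/1.4 — 5 stops wider (brighter).
Net change so far: 6 stops brighter. Offset with the ISO: 12800 → 6400 → 3200 → 1600 → 800 → 400 → 200.

ISO 200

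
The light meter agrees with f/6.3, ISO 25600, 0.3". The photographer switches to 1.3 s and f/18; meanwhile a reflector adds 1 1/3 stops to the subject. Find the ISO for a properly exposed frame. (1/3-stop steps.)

Scene light: 1 1/3 stops brighter.
Shutter speed: 0.3 → 0.4 → 0.5 → 0.6 → 0.8 → 1 → 1.3 — 2 stops longer (brighter).
Aperture: f/6.3 → f/7.1 → f/8 → f/9 → f/10 → f/11 → f/13 → f/14 → f/16 → f/18 — 3 stops stopped down (darker).
Net so far: 1/3 stop brighter. ISO: 25600 → 20000.

ISO 20000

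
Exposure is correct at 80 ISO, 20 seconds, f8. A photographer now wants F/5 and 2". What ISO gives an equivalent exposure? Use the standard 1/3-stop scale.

ISO 320

Aperture: f/8 → f/7.1 → f/6.3 → f/5.6 → f/5 — 1 1/3 stops opened up (brighter).
Shutter speed: 20 → 15 → 13 → 10 → 8 → 6 → 5 → 4 → 3.2 → 2.5 → 2 — 3 1/3 stops shorter (darker).
Net change so far: 2 stops darker. Offset with the ISO: 80 → 100 → 125 → 160 → 200 → 250 → 320.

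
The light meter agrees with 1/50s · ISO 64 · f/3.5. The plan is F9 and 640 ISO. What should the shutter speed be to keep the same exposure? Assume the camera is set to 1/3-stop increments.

1/80s

Aperture: f/3.5 → f/4 → f/4.5 → f/5 → f/5.6 → f/6.3 → f/7.1 → f/8 → f/9 — 2 2/3 stops smaller aperture (darker).
ISO: 64 → 80 → 100 → 125 → 160 → 200 → 250 → 320 → 400 → 500 → 640 — 3 1/3 stops raised (brighter).
Net change so far: 2/3 stop brighter. Offset with the shutter speed: 1/50 → 1/60 → 1/80.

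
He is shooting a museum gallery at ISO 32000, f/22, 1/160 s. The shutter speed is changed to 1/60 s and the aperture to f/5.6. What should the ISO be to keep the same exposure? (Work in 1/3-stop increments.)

Shutter speed: 1/160 → 1/125 → 1/100 → 1/80 → 1/60 — 1 1/3 stops longer (brighter).
Aperture: f/22 → f/20 → f/18 → f/16 → f/14 → f/13 → f/11 → f/10 → f/9 → f/8 → f/7.1 → f/6.3 → f/5.6 — 4 stops opened up (brighter).
Net change so far: 5 1/3 stops brighter. Offset with the ISO: 32000 → 25600 → 20000 → 16000 → 12800 → 10000 → 8000 → 6400 → 5000 → 4000 → 3200 → 2500 → 2000 → 1600 → 1250 → 1000 → 800.

ISO 800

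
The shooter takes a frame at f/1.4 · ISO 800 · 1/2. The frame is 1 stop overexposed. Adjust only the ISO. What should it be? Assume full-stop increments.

ISO 400

Overexposed by 1 stop → need 1 stop darker.
ISO: 800 → 400.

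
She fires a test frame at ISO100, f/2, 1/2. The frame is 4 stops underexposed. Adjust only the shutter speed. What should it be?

Underexposed by 4 stops → need 4 stops brighter.
Shutter speed: 1/2 → 1 → 2 → 4 → 8.

8 s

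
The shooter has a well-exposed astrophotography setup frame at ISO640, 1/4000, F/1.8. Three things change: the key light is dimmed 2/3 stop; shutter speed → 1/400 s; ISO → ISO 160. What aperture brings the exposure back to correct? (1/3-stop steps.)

Scene light: 2/3 stop darker.
Shutter speed: 1/4000 → 1/3200 → 1/2500 → 1/2000 → 1/1600 → 1/1250 → 1/1000 → 1/800 → 1/640 → 1/500 → 1/400 — 3 1/3 stops longer (brighter).
ISO: 640 → 500 → 400 → 320 → 250 → 200 → 160 — 2 stops lower (darker).
Net so far: 2/3 stop brighter. Aperture: f/1.8 → f/2 → f/2.2.

f/2.2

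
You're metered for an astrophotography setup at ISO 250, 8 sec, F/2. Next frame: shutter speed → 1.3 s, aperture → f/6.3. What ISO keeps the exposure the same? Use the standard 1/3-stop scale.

Shutter speed: 8 → 6 → 5 → 4 → 3.2 → 2.5 → 2 → 1.6 → 1.3 — 2 2/3 stops faster (darker).
Aperture: f/2 → f/2.2 → f/2.5 → f/2.8 → f/3.2 → f/3.5 → f/4 → f/4.5 → f/5 → f/5.6 → f/6.3 — 3 1/3 stops smaller aperture (darker).
Net change so far: 6 stops darker. Offset with the ISO: 250 → 320 → 400 → 500 → 640 → 800 → 1000 → 1250 → 1600 → 2000 → 2500 → 3200 → 4000 → 5000 → 6400 → 8000 → 10000 → 12800 → 16000.

ISO 16000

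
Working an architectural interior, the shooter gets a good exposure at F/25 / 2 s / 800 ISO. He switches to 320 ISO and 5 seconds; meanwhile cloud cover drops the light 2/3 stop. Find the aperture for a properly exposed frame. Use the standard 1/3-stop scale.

Scene light: 2/3 stop darker.
ISO: 800 → 640 → 500 → 400 → 320 — 1 1/3 stops dropped (darker).
Shutter speed: 2 → 2.5 → 3.2 → 4 → 5 — 1 1/3 stops slower (brighter).
Net so far: 2/3 stop darker. Aperture: f/25 → f/22 → f/20.

f/20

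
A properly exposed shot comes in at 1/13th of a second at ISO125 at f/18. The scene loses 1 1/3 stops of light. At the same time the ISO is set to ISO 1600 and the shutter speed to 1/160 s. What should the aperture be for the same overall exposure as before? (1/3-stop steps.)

Scene light: 1 1/3 stops darker.
ISO: 125 → 160 → 200 → 250 → 320 → 400 → 500 → 640 → 800 → 1000 → 1250 → 1600 — 3 2/3 stops raised (brighter).
Shutter speed: 1/13 → 1/15 → 1/20 → 1/25 → 1/30 → 1/40 → 1/50 → 1/60 → 1/80 → 1/100 → 1/125 → 1/160 — 3 2/3 stops shorter (darker).
Net so far: 1 1/3 stops darker. Aperture: f/18 → f/16 → f/14 → f/13 → f/11.

f/11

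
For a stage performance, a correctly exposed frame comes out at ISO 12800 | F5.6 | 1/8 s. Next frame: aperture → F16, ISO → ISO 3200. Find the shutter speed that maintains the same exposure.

Aperture: f/5.6 → f/8 → f/11 → f/16 — 3 stops stopped down (darker).
ISO: 12800 → 6400 → 3200 — 2 stops dropped (darker).
Net change so far: 5 stops darker. Offset with the shutter speed: 1/8 → 1/4 → 1/2 → 1 → 2 → 4.

4 s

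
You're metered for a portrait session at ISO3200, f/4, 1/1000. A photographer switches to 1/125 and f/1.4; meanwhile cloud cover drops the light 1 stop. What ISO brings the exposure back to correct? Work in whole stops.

Scene light: 1 stop darker.
Shutter speed: 1/1000 → 1/500 → 1/250 → 1/125 — 3 stops slower (brighter).
Aperture: f/4 → f/2.8 → f/2 → f/1.4 — 3 stops opened up (brighter).
Net so far: 5 stops brighter. ISO: 3200 → 1600 → 800 → 400 → 200 → 100.

ISO 100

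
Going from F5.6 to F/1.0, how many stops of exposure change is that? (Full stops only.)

f/5.6 → f/4 → f/2.8 → f/2 → f/1.4 → f/1.0 — count the steps: 5 stops.

5 stops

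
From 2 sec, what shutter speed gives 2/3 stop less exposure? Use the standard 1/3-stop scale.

Shutter speed: 2 → 1.6 → 1.3 — 2/3 stop shorter (darker).

1.3 s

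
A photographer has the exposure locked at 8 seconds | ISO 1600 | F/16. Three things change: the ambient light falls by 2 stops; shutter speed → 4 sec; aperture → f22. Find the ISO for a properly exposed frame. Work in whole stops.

ISO 25600

Scene light: 2 stops darker.
Shutter speed: 8 → 4 — 1 stop shorter (darker).
Aperture: f/16 → f/22 — 1 stop stopped down (darker).
Net so far: 4 stops darker. ISO: 1600 → 3200 → 6400 → 12800 → 25600.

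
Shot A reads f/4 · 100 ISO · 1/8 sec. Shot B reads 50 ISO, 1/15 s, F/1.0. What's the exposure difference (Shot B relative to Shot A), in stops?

2 stops brighter

Aperture: f/4 → f/2.8 → f/2 → f/1.4 → f/1.0 — 4 stops wider (brighter).
Shutter speed: 1/8 → 1/15 — 1 stop shorter (darker).
ISO: 100 → 50 — 1 stop lower (darker).
Net: +4 −1 −1 = +2 stops.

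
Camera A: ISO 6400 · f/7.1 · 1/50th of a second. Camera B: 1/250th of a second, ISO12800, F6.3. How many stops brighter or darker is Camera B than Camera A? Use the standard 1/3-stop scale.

Aperture: f/7.1 → f/6.3 — 1/3 stop wider (brighter).
Shutter speed: 1/50 → 1/60 → 1/80 → 1/100 → 1/125 → 1/160 → 1/200 → 1/250 — 2 1/3 stops shorter (darker).
ISO: 6400 → 8000 → 10000 → 12800 — 1 stop higher (brighter).
Net: +1/3 −2 1/3 +1 = −1 stop.

1 stop darker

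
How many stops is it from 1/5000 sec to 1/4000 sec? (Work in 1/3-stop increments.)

1/3 stop

1/5000 → 1/4000 — count the steps: 1 third-stops = 1/3 stop.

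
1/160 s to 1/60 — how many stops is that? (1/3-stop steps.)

1 1/3 stops

1/160 → 1/125 → 1/100 → 1/80 → 1/60 — count the steps: 4 third-stops = 1 1/3 stops.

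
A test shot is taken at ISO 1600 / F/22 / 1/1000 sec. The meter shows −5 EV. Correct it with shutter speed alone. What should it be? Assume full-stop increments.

Underexposed by 5 stops → need 5 stops brighter.
Shutter speed: 1/1000 → 1/500 → 1/250 → 1/125 → 1/60 → 1/30.

1/30s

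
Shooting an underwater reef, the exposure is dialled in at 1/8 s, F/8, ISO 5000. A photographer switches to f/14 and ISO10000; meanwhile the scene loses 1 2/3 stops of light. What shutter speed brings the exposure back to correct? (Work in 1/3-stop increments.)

0.6 s

Scene light: 1 2/3 stops darker.
Aperture: f/8 → f/9 → f/10 → f/11 → f/13 → f/14 — 1 2/3 stops narrower (darker).
ISO: 5000 → 6400 → 8000 → 10000 — 1 stop higher (brighter).
Net so far: 2 1/3 stops darker. Shutter speed: 1/8 → 1/6 → 1/5 → 1/4 → 0.3 → 0.4 → 0.5 → 0.6.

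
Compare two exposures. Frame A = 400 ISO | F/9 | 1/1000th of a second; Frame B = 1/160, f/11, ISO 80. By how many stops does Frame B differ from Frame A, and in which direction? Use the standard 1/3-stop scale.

1/3 stop darker

Aperture: f/9 → f/10 → f/11 — 2/3 stop narrower (darker).
Shutter speed: 1/1000 → 1/800 → 1/640 → 1/500 → 1/400 → 1/320 → 1/250 → 1/200 → 1/160 — 2 2/3 stops slower (brighter).
ISO: 400 → 320 → 250 → 200 → 160 → 125 → 100 → 80 — 2 1/3 stops dropped (darker).
Net: −2/3 +2 2/3 −2 1/3 = −1/3 stops.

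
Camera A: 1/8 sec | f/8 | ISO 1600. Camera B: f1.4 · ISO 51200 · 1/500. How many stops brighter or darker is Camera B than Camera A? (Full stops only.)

4 stops brighter

Aperture: f/8 → f/5.6 → f/4 → f/2.8 → f/2 → f/1.4 — 5 stops opened up (brighter).
Shutter speed: 1/8 → 1/15 → 1/30 → 1/60 → 1/125 → 1/250 → 1/500 — 6 stops faster (darker).
ISO: 1600 → 3200 → 6400 → 12800 → 25600 → 51200 — 5 stops raised (brighter).
Net: +5 −6 +5 = +4 stops.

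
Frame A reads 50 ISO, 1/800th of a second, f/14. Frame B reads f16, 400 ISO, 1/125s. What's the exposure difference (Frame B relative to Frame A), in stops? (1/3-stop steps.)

5 1/3 stops brighter

Aperture: f/14 → f/16 — 1/3 stop narrower (darker).
Shutter speed: 1/800 → 1/640 → 1/500 → 1/400 → 1/320 → 1/250 → 1/200 → 1/160 → 1/125 — 2 2/3 stops slower (brighter).
ISO: 50 → 64 → 80 → 100 → 125 → 160 → 200 → 250 → 320 → 400 — 3 stops higher (brighter).
Net: −1/3 +2 2/3 +3 = +5 1/3 stops.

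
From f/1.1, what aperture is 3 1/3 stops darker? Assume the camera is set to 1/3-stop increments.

Aperture: f/1.1 → f/1.2 → f/1.4 → f/1.6 → f/1.8 → f/2 → f/2.2 → f/2.5 → f/2.8 → f/3.2 → f/3.5 — 3 1/3 stops smaller aperture (darker).

f/3.5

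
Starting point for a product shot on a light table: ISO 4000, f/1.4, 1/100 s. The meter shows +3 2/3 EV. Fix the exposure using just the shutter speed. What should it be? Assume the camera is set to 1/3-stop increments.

1/1250s

Overexposed by 3 2/3 stops → need 3 2/3 stops darker.
Shutter speed: 1/100 → 1/125 → 1/160 → 1/200 → 1/250 → 1/320 → 1/400 → 1/500 → 1/640 → 1/800 → 1/1000 → 1/1250.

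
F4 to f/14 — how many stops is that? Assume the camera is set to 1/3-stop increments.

3 2/3 stops

f/4 → f/4.5 → f/5 → f/5.6 → f/6.3 → f/7.1 → f/8 → f/9 → f/10 → f/11 → f/13 → f/14 — count the steps: 11 third-stops = 3 2/3 stops.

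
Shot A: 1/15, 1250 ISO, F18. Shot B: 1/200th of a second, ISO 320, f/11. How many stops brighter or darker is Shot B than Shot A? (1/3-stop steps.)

4 1/3 stops darker

Aperture: f/18 → f/16 → f/14 → f/13 → f/11 — 1 1/3 stops wider (brighter).
Shutter speed: 1/15 → 1/20 → 1/25 → 1/30 → 1/40 → 1/50 → 1/60 → 1/80 → 1/100 → 1/125 → 1/160 → 1/200 — 3 2/3 stops faster (darker).
ISO: 1250 → 1000 → 800 → 640 → 500 → 400 → 320 — 2 stops dropped (darker).
Net: +1 1/3 −3 2/3 −2 = −4 1/3 stops.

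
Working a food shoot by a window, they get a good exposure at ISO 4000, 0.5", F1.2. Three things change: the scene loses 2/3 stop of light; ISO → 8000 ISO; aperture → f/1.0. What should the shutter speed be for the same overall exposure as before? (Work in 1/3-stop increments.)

1/4s

Scene light: 2/3 stop darker.
ISO: 4000 → 5000 → 6400 → 8000 — 1 stop raised (brighter).
Aperture: f/1.2 → f/1.1 → f/1.0 — 2/3 stop larger aperture (brighter).
Net so far: 1 stop brighter. Shutter speed: 0.5 → 0.4 → 0.3 → 1/4.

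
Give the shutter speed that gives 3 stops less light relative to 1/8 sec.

1/60s

Shutter speed: 1/8 → 1/15 → 1/30 → 1/60 — 3 stops shorter (darker).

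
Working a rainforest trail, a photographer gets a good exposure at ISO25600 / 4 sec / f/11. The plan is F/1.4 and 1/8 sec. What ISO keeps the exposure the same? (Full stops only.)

Aperture: f/11 → f/8 → f/5.6 → f/4 → f/2.8 → f/2 → f/1.4 — 6 stops wider (brighter).
Shutter speed: 4 → 2 → 1 → 1/2 → 1/4 → 1/8 — 5 stops shorter (darker).
Net change so far: 1 stop brighter. Offset with the ISO: 25600 → 12800.

ISO 12800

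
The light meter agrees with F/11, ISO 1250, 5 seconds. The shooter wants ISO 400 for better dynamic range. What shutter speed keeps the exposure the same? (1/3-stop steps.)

15 s

ISO: 1250 → 1000 → 800 → 640 → 500 → 400 — 1 2/3 stops lower (darker).
Need 1 2/3 stops brighter from the shutter speed: 5 → 6 → 8 → 10 → 13 → 15.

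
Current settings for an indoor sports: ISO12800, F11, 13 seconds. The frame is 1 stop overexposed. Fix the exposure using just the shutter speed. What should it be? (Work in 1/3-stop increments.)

Overexposed by 1 stop → need 1 stop darker.
Shutter speed: 13 → 10 → 8 → 6.

6 s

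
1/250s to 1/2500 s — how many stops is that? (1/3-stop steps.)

3 1/3 stops

1/250 → 1/320 → 1/400 → 1/500 → 1/640 → 1/800 → 1/1000 → 1/1250 → 1/1600 → 1/2000 → 1/2500 — count the steps: 10 third-stops = 3 1/3 stops.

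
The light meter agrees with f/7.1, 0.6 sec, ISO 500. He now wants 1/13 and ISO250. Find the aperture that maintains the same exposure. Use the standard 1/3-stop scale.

Shutter speed: 0.6 → 0.5 → 0.4 → 0.3 → 1/4 → 1/5 → 1/6 → 1/8 → 1/10 → 1/13 — 3 stops faster (darker).
ISO: 500 → 400 → 320 → 250 — 1 stop lower (darker).
Net change so far: 4 stops darker. Offset with the aperture: f/7.1 → f/6.3 → f/5.6 → f/5 → f/4.5 → f/4 → f/3.5 → f/3.2 → f/2.8 → f/2.5 → f/2.2 → f/2 → f/1.8.

f/1.8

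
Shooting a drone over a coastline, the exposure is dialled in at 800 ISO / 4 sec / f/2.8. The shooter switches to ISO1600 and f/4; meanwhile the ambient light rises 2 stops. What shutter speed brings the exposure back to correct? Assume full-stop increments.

Scene light: 2 stops brighter.
ISO: 800 → 1600 — 1 stop raised (brighter).
Aperture: f/2.8 → f/4 — 1 stop stopped down (darker).
Net so far: 2 stops brighter. Shutter speed: 4 → 2 → 1.

1 s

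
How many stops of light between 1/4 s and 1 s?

2 stops

1/4 → 1/2 → 1 — count the steps: 2 stops.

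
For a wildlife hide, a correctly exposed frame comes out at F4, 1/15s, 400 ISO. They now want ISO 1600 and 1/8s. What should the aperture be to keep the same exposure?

f/11

ISO: 400 → 800 → 1600 — 2 stops raised (brighter).
Shutter speed: 1/15 → 1/8 — 1 stop slower (brighter).
Net change so far: 3 stops brighter. Offset with the aperture: f/4 → f/5.6 → f/8 → f/11.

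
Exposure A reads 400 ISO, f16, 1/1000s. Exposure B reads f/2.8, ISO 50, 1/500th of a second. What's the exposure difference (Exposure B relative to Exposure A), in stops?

Aperture: f/16 → f/11 → f/8 → f/5.6 → f/4 → f/2.8 — 5 stops larger aperture (brighter).
Shutter speed: 1/1000 → 1/500 — 1 stop longer (brighter).
ISO: 400 → 200 → 100 → 50 — 3 stops lower (darker).
Net: +5 +1 −3 = +3 stops.

3 stops brighter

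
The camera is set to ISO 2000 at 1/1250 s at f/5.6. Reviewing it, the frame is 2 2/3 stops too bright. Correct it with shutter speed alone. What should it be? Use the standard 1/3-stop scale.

1/8000s

Overexposed by 2 2/3 stops → need 2 2/3 stops darker.
Shutter speed: 1/1250 → 1/1600 → 1/2000 → 1/2500 → 1/3200 → 1/4000 → 1/5000 → 1/6400 → 1/8000.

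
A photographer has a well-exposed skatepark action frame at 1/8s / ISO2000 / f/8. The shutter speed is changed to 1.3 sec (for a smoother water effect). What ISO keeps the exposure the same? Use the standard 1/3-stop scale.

ISO 200

Shutter speed: 1/8 → 1/6 → 1/5 → 1/4 → 0.3 → 0.4 → 0.5 → 0.6 → 0.8 → 1 → 1.3 — 3 1/3 stops slower (brighter).
Need 3 1/3 stops darker from the ISO: 2000 → 1600 → 1250 → 1000 → 800 → 640 → 500 → 400 → 320 → 250 → 200.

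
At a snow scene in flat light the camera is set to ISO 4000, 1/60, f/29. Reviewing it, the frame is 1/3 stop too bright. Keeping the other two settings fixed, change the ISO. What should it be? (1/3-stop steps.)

Overexposed by 1/3 stop → need 1/3 stop darker.
ISO: 4000 → 3200.

ISO 3200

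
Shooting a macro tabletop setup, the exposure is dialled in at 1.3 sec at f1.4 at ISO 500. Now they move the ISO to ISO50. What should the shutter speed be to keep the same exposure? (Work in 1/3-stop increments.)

ISO: 500 → 400 → 320 → 250 → 200 → 160 → 125 → 100 → 80 → 64 → 50 — 3 1/3 stops lower (darker).
Need 3 1/3 stops brighter from the shutter speed: 1.3 → 1.6 → 2 → 2.5 → 3.2 → 4 → 5 → 6 → 8 → 10 → 13.

13 s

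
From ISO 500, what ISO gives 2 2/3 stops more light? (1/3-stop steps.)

ISO 3200

ISO: 500 → 640 → 800 → 1000 → 1250 → 1600 → 2000 → 2500 → 3200 — 2 2/3 stops raised (brighter).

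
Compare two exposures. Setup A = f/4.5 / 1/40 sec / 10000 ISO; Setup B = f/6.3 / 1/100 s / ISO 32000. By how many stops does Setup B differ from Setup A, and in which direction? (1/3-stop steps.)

Aperture: f/4.5 → f/5 → f/5.6 → f/6.3 — 1 stop narrower (darker).
Shutter speed: 1/40 → 1/50 → 1/60 → 1/80 → 1/100 — 1 1/3 stops faster (darker).
ISO: 10000 → 12800 → 16000 → 20000 → 25600 → 32000 — 1 2/3 stops higher (brighter).
Net: −1 −1 1/3 +1 2/3 = −2/3 stops.

2/3 stop darker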